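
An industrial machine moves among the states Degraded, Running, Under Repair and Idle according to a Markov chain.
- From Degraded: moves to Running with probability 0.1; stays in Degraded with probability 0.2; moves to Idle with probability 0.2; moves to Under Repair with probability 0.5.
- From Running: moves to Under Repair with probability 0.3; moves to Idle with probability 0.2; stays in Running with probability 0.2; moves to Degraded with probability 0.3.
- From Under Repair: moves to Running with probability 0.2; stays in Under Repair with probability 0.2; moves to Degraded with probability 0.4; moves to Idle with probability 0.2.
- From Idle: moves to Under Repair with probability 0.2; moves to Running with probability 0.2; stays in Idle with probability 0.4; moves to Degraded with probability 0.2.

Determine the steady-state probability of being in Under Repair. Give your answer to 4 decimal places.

0.3004

Let the stationary distribution be π with π = πP and π_1 + π_2 + π_3 + π_4 = 1.
π_1 = 0.2·π_1 + 0.3·π_2 + 0.4·π_3 + 0.2·π_4
π_2 = 0.1·π_1 + 0.2·π_2 + 0.2·π_3 + 0.2·π_4
π_3 = 0.5·π_1 + 0.3·π_2 + 0.2·π_3 + 0.2·π_4
Solving with the normalization constraint gives π = (0.2773, 0.1723, 0.3004, 0.2500).
So the stationary probability of Under Repair is 0.3004.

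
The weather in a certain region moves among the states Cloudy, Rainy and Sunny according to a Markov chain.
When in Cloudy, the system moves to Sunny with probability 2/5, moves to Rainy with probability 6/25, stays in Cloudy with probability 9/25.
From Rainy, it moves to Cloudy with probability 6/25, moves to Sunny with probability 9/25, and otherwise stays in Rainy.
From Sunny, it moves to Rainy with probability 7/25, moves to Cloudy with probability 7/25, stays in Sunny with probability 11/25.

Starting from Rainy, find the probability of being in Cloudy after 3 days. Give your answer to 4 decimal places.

0.2899

Propagate the distribution vector 3 days from Rainy.
After 0 days: (0.0000, 1.0000, 0.0000)
After 1 day: (0.2400, 0.4000, 0.3600)
After 2 days: (0.2832, 0.3184, 0.3984)
After 3 days: (0.2899, 0.3069, 0.4032)
P(in Cloudy after 3 days) = 0.2899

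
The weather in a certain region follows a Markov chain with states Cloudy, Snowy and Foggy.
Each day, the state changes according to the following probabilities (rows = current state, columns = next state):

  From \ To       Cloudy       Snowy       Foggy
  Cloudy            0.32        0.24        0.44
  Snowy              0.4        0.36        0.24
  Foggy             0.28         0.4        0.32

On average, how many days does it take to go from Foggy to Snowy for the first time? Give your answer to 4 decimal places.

2.8302

Let t(s) be the expected number of days to first reach Snowy from state s, with t(Snowy) = 0. Conditioning on the first day:
t(Cloudy) = 1 + 0.32·t(Cloudy) + 0.44·t(Foggy)
t(Foggy) = 1 + 0.28·t(Cloudy) + 0.32·t(Foggy)
Solving: t(Cloudy) = 3.3019, t(Foggy) = 2.8302.
Expected days from Foggy to Snowy: 2.8302.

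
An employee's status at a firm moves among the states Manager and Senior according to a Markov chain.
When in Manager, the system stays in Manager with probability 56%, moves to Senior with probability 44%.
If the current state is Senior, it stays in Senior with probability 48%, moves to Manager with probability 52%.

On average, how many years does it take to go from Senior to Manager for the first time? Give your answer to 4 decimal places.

Let t(s) be the expected number of years to first reach Manager from state s, with t(Manager) = 0. Conditioning on the first year:
t(Senior) = 1 + 0.48·t(Senior)
Solving: t(Senior) = 1.9231.
Expected years from Senior to Manager: 1.9231.

1.9231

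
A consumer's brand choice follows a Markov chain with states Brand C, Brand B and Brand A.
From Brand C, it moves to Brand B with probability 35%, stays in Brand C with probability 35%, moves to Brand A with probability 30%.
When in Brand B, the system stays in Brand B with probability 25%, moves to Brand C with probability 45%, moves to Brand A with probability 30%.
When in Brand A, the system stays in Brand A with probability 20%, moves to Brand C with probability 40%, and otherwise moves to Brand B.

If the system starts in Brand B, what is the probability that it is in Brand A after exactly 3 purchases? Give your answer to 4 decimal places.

0.2730

Propagate the distribution vector 3 purchases from Brand B.
After 0 purchases: (0.0000, 1.0000, 0.0000)
After 1 purchase: (0.4500, 0.2500, 0.3000)
After 2 purchases: (0.3900, 0.3400, 0.2700)
After 3 purchases: (0.3975, 0.3295, 0.2730)
P(in Brand A after 3 purchases) = 0.2730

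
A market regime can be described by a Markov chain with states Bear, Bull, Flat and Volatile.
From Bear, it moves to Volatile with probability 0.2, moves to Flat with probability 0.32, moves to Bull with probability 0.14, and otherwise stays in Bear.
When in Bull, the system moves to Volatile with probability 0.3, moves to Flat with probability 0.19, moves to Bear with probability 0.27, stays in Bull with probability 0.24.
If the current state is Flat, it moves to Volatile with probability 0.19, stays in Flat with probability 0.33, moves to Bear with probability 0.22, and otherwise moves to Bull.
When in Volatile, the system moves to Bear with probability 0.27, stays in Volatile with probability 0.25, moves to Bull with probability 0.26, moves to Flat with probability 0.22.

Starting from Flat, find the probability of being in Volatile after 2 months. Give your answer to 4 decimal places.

Propagate the distribution vector 2 months from Flat.
After 0 months: (0.0000, 0.0000, 1.0000, 0.0000)
After 1 month: (0.2200, 0.2600, 0.3300, 0.1900)
After 2 months: (0.2689, 0.2284, 0.2705, 0.2322)
P(in Volatile after 2 months) = 0.2322

0.2322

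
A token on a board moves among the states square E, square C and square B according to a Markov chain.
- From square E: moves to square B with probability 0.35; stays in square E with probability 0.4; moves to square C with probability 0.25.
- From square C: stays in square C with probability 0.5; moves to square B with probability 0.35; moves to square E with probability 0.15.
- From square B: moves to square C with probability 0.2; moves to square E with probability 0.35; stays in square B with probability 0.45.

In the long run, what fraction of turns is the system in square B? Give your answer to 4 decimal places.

0.3889

Let the stationary distribution be π with π = πP and π_1 + π_2 + π_3 = 1.
π_1 = 0.4·π_1 + 0.15·π_2 + 0.35·π_3
π_2 = 0.25·π_1 + 0.5·π_2 + 0.2·π_3
Solving with the normalization constraint gives π = (0.3037, 0.3074, 0.3889).
So the stationary probability of square B is 0.3889.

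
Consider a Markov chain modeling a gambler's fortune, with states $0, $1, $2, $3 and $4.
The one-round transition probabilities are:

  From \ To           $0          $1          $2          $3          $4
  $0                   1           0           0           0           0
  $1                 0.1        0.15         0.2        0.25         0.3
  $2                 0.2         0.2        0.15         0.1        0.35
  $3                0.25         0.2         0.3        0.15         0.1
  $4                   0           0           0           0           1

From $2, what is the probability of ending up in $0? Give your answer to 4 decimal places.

0.3797

Let h(s) be the probability of absorption at $0 starting from transient state s. Then h($0) = 1 and h($4) = 0. By first-step analysis:
h($1) = 0.1·1 + 0.15·h($1) + 0.2·h($2) + 0.25·h($3) + 0.3·0
h($2) = 0.2·1 + 0.2·h($1) + 0.15·h($2) + 0.1·h($3) + 0.35·0
h($3) = 0.25·1 + 0.2·h($1) + 0.3·h($2) + 0.15·h($3) + 0.1·0
Solving: h($1) = 0.3577, h($2) = 0.3797, h($3) = 0.5123.
Starting from $2, the probability is 0.3797.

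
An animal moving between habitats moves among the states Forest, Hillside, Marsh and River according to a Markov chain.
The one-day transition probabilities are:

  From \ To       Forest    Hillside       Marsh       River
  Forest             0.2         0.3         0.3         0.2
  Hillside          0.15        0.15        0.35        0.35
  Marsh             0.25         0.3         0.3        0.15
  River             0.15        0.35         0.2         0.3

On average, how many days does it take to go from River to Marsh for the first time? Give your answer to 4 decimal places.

3.8677

Let t(s) be the expected number of days to first reach Marsh from state s, with t(Marsh) = 0. Conditioning on the first day:
t(Forest) = 1 + 0.2·t(Forest) + 0.3·t(Hillside) + 0.2·t(River)
t(Hillside) = 1 + 0.15·t(Forest) + 0.15·t(Hillside) + 0.35·t(River)
t(River) = 1 + 0.15·t(Forest) + 0.35·t(Hillside) + 0.3·t(River)
Solving: t(Forest) = 3.4860, t(Hillside) = 3.3842, t(River) = 3.8677.
Expected days from River to Marsh: 3.8677.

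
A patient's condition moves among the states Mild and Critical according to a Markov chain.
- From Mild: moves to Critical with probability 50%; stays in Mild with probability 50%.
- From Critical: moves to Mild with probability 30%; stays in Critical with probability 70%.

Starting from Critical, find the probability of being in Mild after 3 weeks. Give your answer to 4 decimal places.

Propagate the distribution vector 3 weeks from Critical.
After 0 weeks: (0.0000, 1.0000)
After 1 week: (0.3000, 0.7000)
After 2 weeks: (0.3600, 0.6400)
After 3 weeks: (0.3720, 0.6280)
P(in Mild after 3 weeks) = 0.3720

0.3720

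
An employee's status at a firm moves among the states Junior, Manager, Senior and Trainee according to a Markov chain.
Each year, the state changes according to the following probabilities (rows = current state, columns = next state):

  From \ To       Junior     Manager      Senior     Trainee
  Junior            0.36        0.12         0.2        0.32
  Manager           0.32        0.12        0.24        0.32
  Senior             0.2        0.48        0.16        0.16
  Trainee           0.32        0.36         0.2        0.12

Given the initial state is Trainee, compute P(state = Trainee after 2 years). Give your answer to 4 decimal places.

Propagate the distribution vector 2 years from Trainee.
After 0 years: (0.0000, 0.0000, 0.0000, 1.0000)
After 1 year: (0.3200, 0.3600, 0.2000, 0.1200)
After 2 years: (0.3088, 0.2208, 0.2064, 0.2640)
P(in Trainee after 2 years) = 0.2640

0.2640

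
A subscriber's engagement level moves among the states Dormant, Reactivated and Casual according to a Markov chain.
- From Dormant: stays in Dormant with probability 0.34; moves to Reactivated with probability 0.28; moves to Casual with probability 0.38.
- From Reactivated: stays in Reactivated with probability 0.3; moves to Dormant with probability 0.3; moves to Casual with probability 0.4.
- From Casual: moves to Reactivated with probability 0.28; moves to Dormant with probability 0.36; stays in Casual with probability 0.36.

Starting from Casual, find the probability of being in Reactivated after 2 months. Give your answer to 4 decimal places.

Sum over the intermediate state after 1 month:
P = P(Casual→Dormant)·P(Dormant→Reactivated) + P(Casual→Reactivated)·P(Reactivated→Reactivated) + P(Casual→Casual)·P(Casual→Reactivated)
  = 0.36×0.28 + 0.28×0.3 + 0.36×0.28
  = 0.1008 + 0.0840 + 0.1008 = 0.2856

0.2856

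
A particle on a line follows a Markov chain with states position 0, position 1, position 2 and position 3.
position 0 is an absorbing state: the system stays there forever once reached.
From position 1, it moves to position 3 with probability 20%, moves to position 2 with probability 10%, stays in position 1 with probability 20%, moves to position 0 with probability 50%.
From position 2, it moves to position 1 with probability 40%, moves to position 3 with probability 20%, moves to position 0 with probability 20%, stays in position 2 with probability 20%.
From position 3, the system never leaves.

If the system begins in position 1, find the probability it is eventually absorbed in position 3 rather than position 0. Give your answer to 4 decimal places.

Let h(s) be the probability of absorption at position 3 starting from transient state s. Then h(position 3) = 1 and h(position 0) = 0. By first-step analysis:
h(position 1) = 0.5·0 + 0.2·h(position 1) + 0.1·h(position 2) + 0.2·1
h(position 2) = 0.2·0 + 0.4·h(position 1) + 0.2·h(position 2) + 0.2·1
Solving: h(position 1) = 0.3000, h(position 2) = 0.4000.
Starting from position 1, the probability is 0.3000.

0.3000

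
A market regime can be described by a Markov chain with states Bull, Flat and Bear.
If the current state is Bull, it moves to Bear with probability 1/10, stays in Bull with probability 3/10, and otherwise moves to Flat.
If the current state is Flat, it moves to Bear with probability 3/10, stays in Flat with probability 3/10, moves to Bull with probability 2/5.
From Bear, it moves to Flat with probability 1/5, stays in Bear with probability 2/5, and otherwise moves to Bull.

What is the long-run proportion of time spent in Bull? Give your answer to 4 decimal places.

Let the stationary distribution be π with π = πP and π_1 + π_2 + π_3 = 1.
π_1 = 0.3·π_1 + 0.4·π_2 + 0.4·π_3
π_2 = 0.6·π_1 + 0.3·π_2 + 0.2·π_3
Solving with the normalization constraint gives π = (0.3636, 0.3838, 0.2525).
So the stationary probability of Bull is 0.3636.

0.3636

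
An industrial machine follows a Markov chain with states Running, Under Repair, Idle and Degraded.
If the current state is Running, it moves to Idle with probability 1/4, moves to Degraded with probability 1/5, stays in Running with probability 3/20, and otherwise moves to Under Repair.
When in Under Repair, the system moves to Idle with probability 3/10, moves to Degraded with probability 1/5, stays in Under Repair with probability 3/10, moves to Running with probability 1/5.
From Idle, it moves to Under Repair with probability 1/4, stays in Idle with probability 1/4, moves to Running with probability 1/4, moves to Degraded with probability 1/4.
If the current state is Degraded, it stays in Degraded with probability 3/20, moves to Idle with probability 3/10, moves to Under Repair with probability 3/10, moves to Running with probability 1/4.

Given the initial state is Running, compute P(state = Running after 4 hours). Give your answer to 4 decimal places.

Propagate the distribution vector 4 hours from Running.
After 0 hours: (1.0000, 0.0000, 0.0000, 0.0000)
After 1 hour: (0.1500, 0.4000, 0.2500, 0.2000)
After 2 hours: (0.2150, 0.3025, 0.2800, 0.2025)
After 3 hours: (0.2134, 0.3075, 0.2753, 0.2039)
After 4 hours: (0.2133, 0.3076, 0.2756, 0.2036)
P(in Running after 4 hours) = 0.2133

0.2133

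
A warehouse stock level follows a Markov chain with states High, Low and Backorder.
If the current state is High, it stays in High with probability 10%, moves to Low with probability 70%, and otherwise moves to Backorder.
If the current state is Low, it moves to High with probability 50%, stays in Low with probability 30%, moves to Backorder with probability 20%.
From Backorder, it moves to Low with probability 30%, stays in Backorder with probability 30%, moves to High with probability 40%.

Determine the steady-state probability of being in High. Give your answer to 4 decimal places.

Let the stationary distribution be π with π = πP and π_1 + π_2 + π_3 = 1.
π_1 = 0.1·π_1 + 0.5·π_2 + 0.4·π_3
π_2 = 0.7·π_1 + 0.3·π_2 + 0.3·π_3
Solving with the normalization constraint gives π = (0.3413, 0.4365, 0.2222).
So the stationary probability of High is 0.3413.

0.3413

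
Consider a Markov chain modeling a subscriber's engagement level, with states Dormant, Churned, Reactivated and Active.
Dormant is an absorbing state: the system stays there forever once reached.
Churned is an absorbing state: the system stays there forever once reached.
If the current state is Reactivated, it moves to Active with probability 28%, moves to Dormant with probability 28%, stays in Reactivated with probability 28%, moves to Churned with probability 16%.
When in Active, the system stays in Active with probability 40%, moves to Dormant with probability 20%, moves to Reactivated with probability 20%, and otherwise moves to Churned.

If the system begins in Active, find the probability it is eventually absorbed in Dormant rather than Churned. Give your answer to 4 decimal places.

Let h(s) be the probability of absorption at Dormant starting from transient state s. Then h(Dormant) = 1 and h(Churned) = 0. By first-step analysis:
h(Reactivated) = 0.28·1 + 0.16·0 + 0.28·h(Reactivated) + 0.28·h(Active)
h(Active) = 0.2·1 + 0.2·0 + 0.2·h(Reactivated) + 0.4·h(Active)
Solving: h(Reactivated) = 0.5957, h(Active) = 0.5319.
Starting from Active, the probability is 0.5319.

0.5319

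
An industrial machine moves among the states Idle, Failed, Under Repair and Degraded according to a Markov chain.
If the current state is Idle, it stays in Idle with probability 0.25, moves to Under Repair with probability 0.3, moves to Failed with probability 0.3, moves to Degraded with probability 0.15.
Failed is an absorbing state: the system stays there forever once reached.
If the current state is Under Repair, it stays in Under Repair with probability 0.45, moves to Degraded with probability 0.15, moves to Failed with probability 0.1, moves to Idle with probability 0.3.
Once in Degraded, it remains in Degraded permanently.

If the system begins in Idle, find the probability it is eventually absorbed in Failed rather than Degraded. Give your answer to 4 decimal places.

Let h(s) be the probability of absorption at Failed starting from transient state s. Then h(Failed) = 1 and h(Degraded) = 0. By first-step analysis:
h(Idle) = 0.25·h(Idle) + 0.3·1 + 0.3·h(Under Repair) + 0.15·0
h(Under Repair) = 0.3·h(Idle) + 0.1·1 + 0.45·h(Under Repair) + 0.15·0
Solving: h(Idle) = 0.6047, h(Under Repair) = 0.5116.
Starting from Idle, the probability is 0.6047.

0.6047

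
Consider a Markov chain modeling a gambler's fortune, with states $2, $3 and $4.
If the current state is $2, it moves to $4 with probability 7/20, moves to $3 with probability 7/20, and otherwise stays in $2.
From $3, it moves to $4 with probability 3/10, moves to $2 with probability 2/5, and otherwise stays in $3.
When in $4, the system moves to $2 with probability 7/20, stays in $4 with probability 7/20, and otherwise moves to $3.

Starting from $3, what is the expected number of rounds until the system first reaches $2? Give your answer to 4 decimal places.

2.6027

Let t(s) be the expected number of rounds to first reach $2 from state s, with t($2) = 0. Conditioning on the first round:
t($3) = 1 + 0.3·t($3) + 0.3·t($4)
t($4) = 1 + 0.3·t($3) + 0.35·t($4)
Solving: t($3) = 2.6027, t($4) = 2.7397.
Expected rounds from $3 to $2: 2.6027.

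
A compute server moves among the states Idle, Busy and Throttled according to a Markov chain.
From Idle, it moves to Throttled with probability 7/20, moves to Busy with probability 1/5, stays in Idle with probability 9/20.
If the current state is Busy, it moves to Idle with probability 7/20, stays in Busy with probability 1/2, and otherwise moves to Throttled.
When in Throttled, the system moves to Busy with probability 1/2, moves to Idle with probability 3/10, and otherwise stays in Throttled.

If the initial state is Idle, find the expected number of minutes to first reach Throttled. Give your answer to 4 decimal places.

Let t(s) be the expected number of minutes to first reach Throttled from state s, with t(Throttled) = 0. Conditioning on the first minute:
t(Idle) = 1 + 0.45·t(Idle) + 0.2·t(Busy)
t(Busy) = 1 + 0.35·t(Idle) + 0.5·t(Busy)
Solving: t(Idle) = 3.4146, t(Busy) = 4.3902.
Expected minutes from Idle to Throttled: 3.4146.

3.4146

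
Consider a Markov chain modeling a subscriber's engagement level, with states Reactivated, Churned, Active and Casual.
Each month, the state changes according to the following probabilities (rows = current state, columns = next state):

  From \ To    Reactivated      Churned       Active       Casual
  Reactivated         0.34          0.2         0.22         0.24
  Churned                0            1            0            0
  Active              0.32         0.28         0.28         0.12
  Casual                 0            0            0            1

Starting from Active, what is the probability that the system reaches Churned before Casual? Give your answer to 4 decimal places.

Let h(s) be the probability of absorption at Churned starting from transient state s. Then h(Churned) = 1 and h(Casual) = 0. By first-step analysis:
h(Reactivated) = 0.34·h(Reactivated) + 0.2·1 + 0.22·h(Active) + 0.24·0
h(Active) = 0.32·h(Reactivated) + 0.28·1 + 0.28·h(Active) + 0.12·0
Solving: h(Reactivated) = 0.5079, h(Active) = 0.6146.
Starting from Active, the probability is 0.6146.

0.6146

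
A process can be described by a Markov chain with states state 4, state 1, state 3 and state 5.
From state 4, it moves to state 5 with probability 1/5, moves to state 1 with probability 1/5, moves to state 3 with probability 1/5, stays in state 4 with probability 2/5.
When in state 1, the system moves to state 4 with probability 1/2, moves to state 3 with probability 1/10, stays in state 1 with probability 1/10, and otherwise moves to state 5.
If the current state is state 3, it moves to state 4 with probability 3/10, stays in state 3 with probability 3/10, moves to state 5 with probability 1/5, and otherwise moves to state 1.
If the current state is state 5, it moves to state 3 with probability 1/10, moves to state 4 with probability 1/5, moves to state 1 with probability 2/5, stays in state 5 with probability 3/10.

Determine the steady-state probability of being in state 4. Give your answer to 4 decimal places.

Let the stationary distribution be π with π = πP and π_1 + π_2 + π_3 + π_4 = 1.
π_1 = 0.4·π_1 + 0.5·π_2 + 0.3·π_3 + 0.2·π_4
π_2 = 0.2·π_1 + 0.1·π_2 + 0.2·π_3 + 0.4·π_4
π_3 = 0.2·π_1 + 0.1·π_2 + 0.3·π_3 + 0.1·π_4
Solving with the normalization constraint gives π = (0.3562, 0.2268, 0.1695, 0.2474).
So the stationary probability of state 4 is 0.3562.

0.3562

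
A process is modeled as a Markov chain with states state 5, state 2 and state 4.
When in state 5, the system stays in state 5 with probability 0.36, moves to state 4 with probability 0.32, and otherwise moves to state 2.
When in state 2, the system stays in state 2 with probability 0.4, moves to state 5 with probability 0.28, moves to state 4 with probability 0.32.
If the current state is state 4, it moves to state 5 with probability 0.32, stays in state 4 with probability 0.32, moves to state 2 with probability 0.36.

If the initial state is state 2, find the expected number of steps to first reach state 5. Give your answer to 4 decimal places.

Let t(s) be the expected number of steps to first reach state 5 from state s, with t(state 5) = 0. Conditioning on the first step:
t(state 2) = 1 + 0.4·t(state 2) + 0.32·t(state 4)
t(state 4) = 1 + 0.36·t(state 2) + 0.32·t(state 4)
Solving: t(state 2) = 3.4153, t(state 4) = 3.2787.
Expected steps from state 2 to state 5: 3.4153.

3.4153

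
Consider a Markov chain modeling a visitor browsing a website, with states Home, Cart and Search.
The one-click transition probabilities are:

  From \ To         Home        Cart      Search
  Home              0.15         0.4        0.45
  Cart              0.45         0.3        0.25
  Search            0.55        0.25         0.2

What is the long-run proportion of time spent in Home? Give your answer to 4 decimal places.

0.3699

Let the stationary distribution be π with π = πP and π_1 + π_2 + π_3 = 1.
π_1 = 0.15·π_1 + 0.45·π_2 + 0.55·π_3
π_2 = 0.4·π_1 + 0.3·π_2 + 0.25·π_3
Solving with the normalization constraint gives π = (0.3699, 0.3216, 0.3086).
So the stationary probability of Home is 0.3699.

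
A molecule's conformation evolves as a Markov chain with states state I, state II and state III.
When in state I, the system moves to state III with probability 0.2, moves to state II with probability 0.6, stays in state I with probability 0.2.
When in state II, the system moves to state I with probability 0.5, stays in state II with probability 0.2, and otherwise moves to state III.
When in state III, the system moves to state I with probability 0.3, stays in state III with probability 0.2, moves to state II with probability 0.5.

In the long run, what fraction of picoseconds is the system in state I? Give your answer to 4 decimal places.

Let the stationary distribution be π with π = πP and π_1 + π_2 + π_3 = 1.
π_1 = 0.2·π_1 + 0.5·π_2 + 0.3·π_3
π_2 = 0.6·π_1 + 0.2·π_2 + 0.5·π_3
Solving with the normalization constraint gives π = (0.3475, 0.4113, 0.2411).
So the stationary probability of state I is 0.3475.

0.3475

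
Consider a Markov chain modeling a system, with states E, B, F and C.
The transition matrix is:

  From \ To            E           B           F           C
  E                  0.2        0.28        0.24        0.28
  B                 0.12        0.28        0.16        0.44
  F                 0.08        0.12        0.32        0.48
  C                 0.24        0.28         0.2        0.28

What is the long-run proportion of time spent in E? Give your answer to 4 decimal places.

0.1682

Let the stationary distribution be π with π = πP and π_1 + π_2 + π_3 + π_4 = 1.
π_1 = 0.2·π_1 + 0.12·π_2 + 0.08·π_3 + 0.24·π_4
π_2 = 0.28·π_1 + 0.28·π_2 + 0.12·π_3 + 0.28·π_4
π_3 = 0.24·π_1 + 0.16·π_2 + 0.32·π_3 + 0.2·π_4
Solving with the normalization constraint gives π = (0.1682, 0.2442, 0.2238, 0.3638).
So the stationary probability of E is 0.1682.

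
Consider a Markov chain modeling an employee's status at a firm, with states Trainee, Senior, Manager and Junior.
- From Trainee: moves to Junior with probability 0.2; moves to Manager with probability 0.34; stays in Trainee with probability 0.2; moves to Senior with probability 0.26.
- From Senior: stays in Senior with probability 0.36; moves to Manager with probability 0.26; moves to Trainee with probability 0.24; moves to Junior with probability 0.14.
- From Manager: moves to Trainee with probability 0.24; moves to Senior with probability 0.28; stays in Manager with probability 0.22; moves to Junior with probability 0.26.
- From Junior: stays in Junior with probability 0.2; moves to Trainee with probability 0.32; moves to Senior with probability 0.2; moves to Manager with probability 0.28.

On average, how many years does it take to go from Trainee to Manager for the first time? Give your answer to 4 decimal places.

Let t(s) be the expected number of years to first reach Manager from state s, with t(Manager) = 0. Conditioning on the first year:
t(Trainee) = 1 + 0.2·t(Trainee) + 0.26·t(Senior) + 0.2·t(Junior)
t(Senior) = 1 + 0.24·t(Trainee) + 0.36·t(Senior) + 0.14·t(Junior)
t(Junior) = 1 + 0.32·t(Trainee) + 0.2·t(Senior) + 0.2·t(Junior)
Solving: t(Trainee) = 3.2588, t(Senior) = 3.5365, t(Junior) = 3.4376.
Expected years from Trainee to Manager: 3.2588.

3.2588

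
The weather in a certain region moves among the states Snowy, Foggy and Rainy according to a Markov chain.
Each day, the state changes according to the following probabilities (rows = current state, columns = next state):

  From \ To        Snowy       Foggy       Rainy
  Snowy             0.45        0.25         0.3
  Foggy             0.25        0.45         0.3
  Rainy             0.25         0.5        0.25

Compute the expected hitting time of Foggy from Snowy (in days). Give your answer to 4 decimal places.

3.1111

Let t(s) be the expected number of days to first reach Foggy from state s, with t(Foggy) = 0. Conditioning on the first day:
t(Snowy) = 1 + 0.45·t(Snowy) + 0.3·t(Rainy)
t(Rainy) = 1 + 0.25·t(Snowy) + 0.25·t(Rainy)
Solving: t(Snowy) = 3.1111, t(Rainy) = 2.3704.
Expected days from Snowy to Foggy: 3.1111.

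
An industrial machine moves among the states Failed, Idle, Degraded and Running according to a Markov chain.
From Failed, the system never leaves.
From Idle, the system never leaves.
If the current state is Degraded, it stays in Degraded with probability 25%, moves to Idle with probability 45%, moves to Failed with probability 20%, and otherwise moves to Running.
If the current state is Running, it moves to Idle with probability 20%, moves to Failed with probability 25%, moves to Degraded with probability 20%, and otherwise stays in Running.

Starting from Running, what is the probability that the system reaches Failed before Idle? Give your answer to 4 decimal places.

Let h(s) be the probability of absorption at Failed starting from transient state s. Then h(Failed) = 1 and h(Idle) = 0. By first-step analysis:
h(Degraded) = 0.2·1 + 0.45·0 + 0.25·h(Degraded) + 0.1·h(Running)
h(Running) = 0.25·1 + 0.2·0 + 0.2·h(Degraded) + 0.35·h(Running)
Solving: h(Degraded) = 0.3316, h(Running) = 0.4866.
Starting from Running, the probability is 0.4866.

0.4866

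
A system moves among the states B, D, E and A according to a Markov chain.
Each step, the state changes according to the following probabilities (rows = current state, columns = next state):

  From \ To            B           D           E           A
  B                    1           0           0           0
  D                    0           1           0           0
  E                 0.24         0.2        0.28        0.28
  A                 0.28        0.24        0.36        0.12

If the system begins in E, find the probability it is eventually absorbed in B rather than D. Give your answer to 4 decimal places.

Let h(s) be the probability of absorption at B starting from transient state s. Then h(B) = 1 and h(D) = 0. By first-step analysis:
h(E) = 0.24·1 + 0.2·0 + 0.28·h(E) + 0.28·h(A)
h(A) = 0.28·1 + 0.24·0 + 0.36·h(E) + 0.12·h(A)
Solving: h(E) = 0.5435, h(A) = 0.5405.
Starting from E, the probability is 0.5435.

0.5435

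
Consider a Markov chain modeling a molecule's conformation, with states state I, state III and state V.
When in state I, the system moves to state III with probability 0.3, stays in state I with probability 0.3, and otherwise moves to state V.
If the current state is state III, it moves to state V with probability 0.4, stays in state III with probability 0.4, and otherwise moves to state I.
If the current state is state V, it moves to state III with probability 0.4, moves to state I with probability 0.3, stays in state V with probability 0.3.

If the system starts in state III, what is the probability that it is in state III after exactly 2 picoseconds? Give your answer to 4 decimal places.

Sum over the intermediate state after 1 picosecond:
P = P(state III→state I)·P(state I→state III) + P(state III→state III)·P(state III→state III) + P(state III→state V)·P(state V→state III)
  = 0.2×0.3 + 0.4×0.4 + 0.4×0.4
  = 0.0600 + 0.1600 + 0.1600 = 0.3800

0.3800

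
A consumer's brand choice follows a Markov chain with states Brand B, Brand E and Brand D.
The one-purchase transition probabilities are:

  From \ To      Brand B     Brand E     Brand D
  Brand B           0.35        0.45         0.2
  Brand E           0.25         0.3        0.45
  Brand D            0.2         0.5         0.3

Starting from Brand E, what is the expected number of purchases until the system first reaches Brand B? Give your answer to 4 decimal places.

4.3396

Let t(s) be the expected number of purchases to first reach Brand B from state s, with t(Brand B) = 0. Conditioning on the first purchase:
t(Brand E) = 1 + 0.3·t(Brand E) + 0.45·t(Brand D)
t(Brand D) = 1 + 0.5·t(Brand E) + 0.3·t(Brand D)
Solving: t(Brand E) = 4.3396, t(Brand D) = 4.5283.
Expected purchases from Brand E to Brand B: 4.3396.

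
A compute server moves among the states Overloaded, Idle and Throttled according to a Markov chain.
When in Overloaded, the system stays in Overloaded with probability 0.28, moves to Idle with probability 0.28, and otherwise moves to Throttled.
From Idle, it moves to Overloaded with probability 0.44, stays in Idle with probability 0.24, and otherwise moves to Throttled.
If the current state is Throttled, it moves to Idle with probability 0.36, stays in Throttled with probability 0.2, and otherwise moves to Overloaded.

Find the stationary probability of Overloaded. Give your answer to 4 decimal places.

Let the stationary distribution be π with π = πP and π_1 + π_2 + π_3 = 1.
π_1 = 0.28·π_1 + 0.44·π_2 + 0.44·π_3
π_2 = 0.28·π_1 + 0.24·π_2 + 0.36·π_3
Solving with the normalization constraint gives π = (0.3793, 0.2943, 0.3264).
So the stationary probability of Overloaded is 0.3793.

0.3793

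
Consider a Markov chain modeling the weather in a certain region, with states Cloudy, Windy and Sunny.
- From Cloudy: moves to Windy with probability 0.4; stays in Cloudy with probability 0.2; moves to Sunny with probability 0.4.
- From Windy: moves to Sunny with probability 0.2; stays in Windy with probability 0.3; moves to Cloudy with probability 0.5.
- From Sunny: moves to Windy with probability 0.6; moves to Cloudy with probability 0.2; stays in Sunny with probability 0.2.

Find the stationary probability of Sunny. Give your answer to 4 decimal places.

Let the stationary distribution be π with π = πP and π_1 + π_2 + π_3 = 1.
π_1 = 0.2·π_1 + 0.5·π_2 + 0.2·π_3
π_2 = 0.4·π_1 + 0.3·π_2 + 0.6·π_3
Solving with the normalization constraint gives π = (0.3235, 0.4118, 0.2647).
So the stationary probability of Sunny is 0.2647.

0.2647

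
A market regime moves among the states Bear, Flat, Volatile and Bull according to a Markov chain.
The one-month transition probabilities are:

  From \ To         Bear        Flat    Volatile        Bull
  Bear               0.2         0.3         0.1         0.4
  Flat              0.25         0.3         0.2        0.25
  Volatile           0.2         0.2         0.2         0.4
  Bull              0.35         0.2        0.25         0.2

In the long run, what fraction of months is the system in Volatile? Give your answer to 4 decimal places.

0.1893

Let the stationary distribution be π with π = πP and π_1 + π_2 + π_3 + π_4 = 1.
π_1 = 0.2·π_1 + 0.25·π_2 + 0.2·π_3 + 0.35·π_4
π_2 = 0.3·π_1 + 0.3·π_2 + 0.2·π_3 + 0.2·π_4
π_3 = 0.1·π_1 + 0.2·π_2 + 0.2·π_3 + 0.25·π_4
Solving with the normalization constraint gives π = (0.2578, 0.2509, 0.1893, 0.3020).
So the stationary probability of Volatile is 0.1893.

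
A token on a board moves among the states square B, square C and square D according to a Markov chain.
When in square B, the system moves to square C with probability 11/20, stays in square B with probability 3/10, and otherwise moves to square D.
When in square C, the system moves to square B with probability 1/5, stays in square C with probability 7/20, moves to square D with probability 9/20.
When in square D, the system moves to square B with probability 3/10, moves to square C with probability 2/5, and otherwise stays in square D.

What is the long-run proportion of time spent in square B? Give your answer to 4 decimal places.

0.2582

Let the stationary distribution be π with π = πP and π_1 + π_2 + π_3 = 1.
π_1 = 0.3·π_1 + 0.2·π_2 + 0.3·π_3
π_2 = 0.55·π_1 + 0.35·π_2 + 0.4·π_3
Solving with the normalization constraint gives π = (0.2582, 0.4178, 0.3239).
So the stationary probability of square B is 0.2582.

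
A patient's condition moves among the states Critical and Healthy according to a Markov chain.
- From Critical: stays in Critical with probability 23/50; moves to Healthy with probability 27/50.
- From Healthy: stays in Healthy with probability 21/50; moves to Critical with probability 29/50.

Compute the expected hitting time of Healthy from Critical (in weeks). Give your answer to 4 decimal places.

Let t(s) be the expected number of weeks to first reach Healthy from state s, with t(Healthy) = 0. Conditioning on the first week:
t(Critical) = 1 + 0.46·t(Critical)
Solving: t(Critical) = 1.8519.
Expected weeks from Critical to Healthy: 1.8519.

1.8519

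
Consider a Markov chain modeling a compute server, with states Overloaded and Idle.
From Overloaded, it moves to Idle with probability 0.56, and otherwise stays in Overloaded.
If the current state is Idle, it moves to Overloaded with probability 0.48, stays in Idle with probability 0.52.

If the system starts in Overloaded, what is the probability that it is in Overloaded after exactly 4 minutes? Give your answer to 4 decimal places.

Propagate the distribution vector 4 minutes from Overloaded.
After 0 minutes: (1.0000, 0.0000)
After 1 minute: (0.4400, 0.5600)
After 2 minutes: (0.4624, 0.5376)
After 3 minutes: (0.4615, 0.5385)
After 4 minutes: (0.4615, 0.5385)
P(in Overloaded after 4 minutes) = 0.4615

0.4615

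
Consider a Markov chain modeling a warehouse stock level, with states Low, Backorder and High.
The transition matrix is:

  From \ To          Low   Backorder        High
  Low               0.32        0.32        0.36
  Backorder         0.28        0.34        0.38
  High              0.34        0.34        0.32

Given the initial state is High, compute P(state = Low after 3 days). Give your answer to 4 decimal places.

Propagate the distribution vector 3 days from High.
After 0 days: (0.0000, 0.0000, 1.0000)
After 1 day: (0.3400, 0.3400, 0.3200)
After 2 days: (0.3128, 0.3332, 0.3540)
After 3 days: (0.3138, 0.3337, 0.3525)
P(in Low after 3 days) = 0.3138

0.3138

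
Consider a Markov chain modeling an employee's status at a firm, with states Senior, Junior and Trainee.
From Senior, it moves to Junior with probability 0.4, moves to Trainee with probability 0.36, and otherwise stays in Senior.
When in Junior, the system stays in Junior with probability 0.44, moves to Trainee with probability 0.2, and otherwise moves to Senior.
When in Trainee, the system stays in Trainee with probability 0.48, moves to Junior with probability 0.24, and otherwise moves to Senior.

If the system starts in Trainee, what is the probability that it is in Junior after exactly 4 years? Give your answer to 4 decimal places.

Propagate the distribution vector 4 years from Trainee.
After 0 years: (0.0000, 0.0000, 1.0000)
After 1 year: (0.2800, 0.2400, 0.4800)
After 2 years: (0.2880, 0.3328, 0.3792)
After 3 years: (0.2951, 0.3526, 0.3523)
After 4 years: (0.2964, 0.3577, 0.3458)
P(in Junior after 4 years) = 0.3577

0.3577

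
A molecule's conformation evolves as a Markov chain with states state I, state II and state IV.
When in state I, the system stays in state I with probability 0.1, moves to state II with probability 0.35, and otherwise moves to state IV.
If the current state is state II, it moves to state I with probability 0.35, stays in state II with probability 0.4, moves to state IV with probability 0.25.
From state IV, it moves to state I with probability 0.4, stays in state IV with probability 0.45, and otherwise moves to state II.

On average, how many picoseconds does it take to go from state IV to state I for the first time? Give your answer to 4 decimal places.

Let t(s) be the expected number of picoseconds to first reach state I from state s, with t(state I) = 0. Conditioning on the first picosecond:
t(state II) = 1 + 0.4·t(state II) + 0.25·t(state IV)
t(state IV) = 1 + 0.15·t(state II) + 0.45·t(state IV)
Solving: t(state II) = 2.7350, t(state IV) = 2.5641.
Expected picoseconds from state IV to state I: 2.5641.

2.5641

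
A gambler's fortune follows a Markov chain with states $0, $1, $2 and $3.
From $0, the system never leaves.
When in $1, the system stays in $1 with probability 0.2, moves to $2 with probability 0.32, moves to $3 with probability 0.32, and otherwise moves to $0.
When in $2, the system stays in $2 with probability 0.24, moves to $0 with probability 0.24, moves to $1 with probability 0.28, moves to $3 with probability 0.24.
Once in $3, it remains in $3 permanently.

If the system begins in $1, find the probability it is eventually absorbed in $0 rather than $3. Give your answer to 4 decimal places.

Let h(s) be the probability of absorption at $0 starting from transient state s. Then h($0) = 1 and h($3) = 0. By first-step analysis:
h($1) = 0.16·1 + 0.2·h($1) + 0.32·h($2) + 0.32·0
h($2) = 0.24·1 + 0.28·h($1) + 0.24·h($2) + 0.24·0
Solving: h($1) = 0.3827, h($2) = 0.4568.
Starting from $1, the probability is 0.3827.

0.3827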